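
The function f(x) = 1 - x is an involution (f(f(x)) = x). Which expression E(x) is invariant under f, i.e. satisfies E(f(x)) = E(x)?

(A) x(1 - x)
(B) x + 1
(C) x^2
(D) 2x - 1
A

Replace x by f(x) = 1 - x in each option and simplify. As a quick numerical cross-check, also compare E(3) with E(f(3)) = E(-2).

(A) x(1 - x)  ->  (1 - x)(1 - (1 - x)), which simplifies back to x(1 - x); check: E(3) = -6, E(-2) = -6.   [invariant]
(B) x + 1  ->  (1 - x) + 1 = 2 - x; check: E(3) = 4 but E(-2) = -1.   [not invariant]
(C) x^2  ->  (1 - x)^2 = (x - 1)^2; check: E(3) = 9 but E(-2) = 4.   [not invariant]
(D) 2x - 1  ->  2(1 - x) - 1 = 1 - 2x; check: E(3) = 5 but E(-2) = -5.   [not invariant]

Only (A) is unchanged. E is symmetric under swapping x with f(x) = 1 - x, which is exactly what an involution does.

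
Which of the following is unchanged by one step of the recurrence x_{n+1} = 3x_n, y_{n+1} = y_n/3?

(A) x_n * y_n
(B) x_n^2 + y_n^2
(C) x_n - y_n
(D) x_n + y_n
A

For the recurrence x_{n+1} = 3x_n, y_{n+1} = y_n/3:

x_{n+1} * y_{n+1} = (3x_n) * (y_n/3) = x_n * y_n
The product is conserved.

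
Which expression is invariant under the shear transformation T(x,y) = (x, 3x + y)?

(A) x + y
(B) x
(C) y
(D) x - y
B

Under the shear T(x,y) = (x, 3x + y):
Substitute the transformed coordinates into each option and compare with the original:
(A) x + y  ->  (x) + (3x + y) = 4x + y   [differs from x + y: not invariant]
(B) x  ->  (x) = x   [equals x: invariant]
(C) y  ->  (3x + y) = 3x + y   [differs from y: not invariant]
(D) x - y  ->  (x) - (3x + y) = -2x - y   [differs from x - y: not invariant]

Only option (B), x, is unchanged by the transformation.
A vertical shear moves points parallel to the y-axis, so the x-coordinate (and any function of x alone) is unchanged.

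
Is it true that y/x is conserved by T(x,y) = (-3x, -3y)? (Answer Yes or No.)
Yes

Substitute T(x,y) = (-3x, -3y) into the expression and compare with the original.

Original: y/x
After applying T: (-3y)/(-3x) = y/x

This is identical to the original y/x, so the expression is invariant.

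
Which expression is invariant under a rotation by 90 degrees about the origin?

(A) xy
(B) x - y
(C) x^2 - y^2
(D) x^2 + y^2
D

A rotation by 90 degrees sends (x, y) to (-y, x).
Substitute the transformed coordinates into each option and compare with the original:
(A) xy  ->  (-y)(x) = -xy   [differs from xy: not invariant]
(B) x - y  ->  (-y) - (x) = -x - y   [differs from x - y: not invariant]
(C) x^2 - y^2  ->  (-y)^2 - (x)^2 = -x^2 + y^2   [differs from x^2 - y^2: not invariant]
(D) x^2 + y^2  ->  (-y)^2 + (x)^2 = x^2 + y^2   [equals x^2 + y^2: invariant]

Only option (D), x^2 + y^2, is unchanged by the transformation.
Geometrically, x^2 + y^2 is the squared distance from the origin, which every rotation about the origin preserves.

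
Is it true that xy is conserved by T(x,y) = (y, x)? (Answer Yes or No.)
Yes

Substitute T(x,y) = (y, x) into the expression and compare with the original.

Original: xy
After applying T: (y)(x) = xy

This is identical to the original xy, so the expression is invariant.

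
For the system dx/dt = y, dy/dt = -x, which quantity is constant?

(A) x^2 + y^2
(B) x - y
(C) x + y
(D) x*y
A

A first integral I satisfies dI/dt = 0 along every solution. Differentiate each option and use the equation of motion:
(A) d/dt[x^2 + y^2] = 2x*dx/dt + 2y*dy/dt = 2x*y + 2y*(-x) = 0
(B) d/dt[x - y] = y - (-x) = x + y, not identically 0
(C) d/dt[x + y] = y + (-x) = y - x, not identically 0
(D) d/dt[x*y] = (dx/dt)y + x(dy/dt) = y^2 - x^2, not identically 0

Only (A) has zero time-derivative. So x^2 + y^2 (the squared radius; trajectories are circles) is the conserved quantity.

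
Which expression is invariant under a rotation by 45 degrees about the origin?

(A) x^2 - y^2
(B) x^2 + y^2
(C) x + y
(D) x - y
B

A rotation by 45 degrees sends (x, y) to (sqrt(2)x/2 - sqrt(2)y/2, sqrt(2)x/2 + sqrt(2)y/2).
Substitute the transformed coordinates into each option and compare with the original:
(A) x^2 - y^2  ->  (sqrt(2)x/2 - sqrt(2)y/2)^2 - (sqrt(2)x/2 + sqrt(2)y/2)^2 = -2xy   [differs from x^2 - y^2: not invariant]
(B) x^2 + y^2  ->  (sqrt(2)x/2 - sqrt(2)y/2)^2 + (sqrt(2)x/2 + sqrt(2)y/2)^2 = x^2 + y^2   [equals x^2 + y^2: invariant]
(C) x + y  ->  (sqrt(2)x/2 - sqrt(2)y/2) + (sqrt(2)x/2 + sqrt(2)y/2) = sqrt(2)x   [differs from x + y: not invariant]
(D) x - y  ->  (sqrt(2)x/2 - sqrt(2)y/2) - (sqrt(2)x/2 + sqrt(2)y/2) = -sqrt(2)y   [differs from x - y: not invariant]

Only option (B), x^2 + y^2, is unchanged by the transformation.
Geometrically, x^2 + y^2 is the squared distance from the origin, which every rotation about the origin preserves.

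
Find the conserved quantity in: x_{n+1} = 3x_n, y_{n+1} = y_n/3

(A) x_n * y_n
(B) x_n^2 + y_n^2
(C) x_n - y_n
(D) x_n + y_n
A

For the recurrence x_{n+1} = 3x_n, y_{n+1} = y_n/3:

x_{n+1} * y_{n+1} = (3x_n) * (y_n/3) = x_n * y_n
The product is conserved.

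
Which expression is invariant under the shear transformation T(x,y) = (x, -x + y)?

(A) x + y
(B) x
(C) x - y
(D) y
B

Under the shear T(x,y) = (x, -x + y):
Substitute the transformed coordinates into each option and compare with the original:
(A) x + y  ->  (x) + (-x + y) = y   [differs from x + y: not invariant]
(B) x  ->  (x) = x   [equals x: invariant]
(C) x - y  ->  (x) - (-x + y) = 2x - y   [differs from x - y: not invariant]
(D) y  ->  (-x + y) = -x + y   [differs from y: not invariant]

Only option (B), x, is unchanged by the transformation.
A vertical shear moves points parallel to the y-axis, so the x-coordinate (and any function of x alone) is unchanged.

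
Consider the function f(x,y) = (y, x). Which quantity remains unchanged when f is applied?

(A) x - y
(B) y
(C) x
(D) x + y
D

For f(x,y) = (y, x):
After applying f: x' = y, y' = x. So x' + y' = y + x = x + y.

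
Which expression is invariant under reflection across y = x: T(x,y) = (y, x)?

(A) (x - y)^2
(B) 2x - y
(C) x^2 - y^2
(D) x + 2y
A

The map is reflection across y = x: T(x,y) = (y, x).
Substitute the transformed coordinates into each option and compare with the original:
(A) (x - y)^2  ->  ((y) - (x))^2 = x^2 - 2xy + y^2   [equals (x - y)^2: invariant]
(B) 2x - y  ->  2(y) - (x) = -x + 2y   [differs from 2x - y: not invariant]
(C) x^2 - y^2  ->  (y)^2 - (x)^2 = -x^2 + y^2   [differs from x^2 - y^2: not invariant]
(D) x + 2y  ->  (y) + 2(x) = 2x + y   [differs from x + 2y: not invariant]

Only option (A), (x - y)^2, is unchanged by the transformation.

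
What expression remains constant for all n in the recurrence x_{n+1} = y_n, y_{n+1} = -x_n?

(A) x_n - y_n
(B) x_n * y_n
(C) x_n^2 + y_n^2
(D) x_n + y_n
C

For the recurrence x_{n+1} = y_n, y_{n+1} = -x_n:

x_{n+1}^2 + y_{n+1}^2 = y_n^2 + (-x_n)^2 = x_n^2 + y_n^2
The sum of squares is conserved (like energy in a harmonic oscillator).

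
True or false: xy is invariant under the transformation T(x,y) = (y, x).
True

Substitute T(x,y) = (y, x) into the expression and compare with the original.

Original: xy
After applying T: (y)(x) = xy

This is identical to the original xy, so the expression is invariant.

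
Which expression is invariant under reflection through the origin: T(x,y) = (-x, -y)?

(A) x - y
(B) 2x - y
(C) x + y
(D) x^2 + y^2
D

The map is reflection through the origin: T(x,y) = (-x, -y).
Substitute the transformed coordinates into each option and compare with the original:
(A) x - y  ->  (-x) - (-y) = -x + y   [differs from x - y: not invariant]
(B) 2x - y  ->  2(-x) - (-y) = -2x + y   [differs from 2x - y: not invariant]
(C) x + y  ->  (-x) + (-y) = -x - y   [differs from x + y: not invariant]
(D) x^2 + y^2  ->  (-x)^2 + (-y)^2 = x^2 + y^2   [equals x^2 + y^2: invariant]

Only option (D), x^2 + y^2, is unchanged by the transformation.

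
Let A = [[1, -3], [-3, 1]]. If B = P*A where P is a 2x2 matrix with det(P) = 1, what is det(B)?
-8

By the multiplicative property of determinants, det(B) = det(P*A) = det(P) * det(A) = det(A),
so the determinant is invariant under multiplication by any determinant-1 matrix; we just need det(A).

det(A) = (1)(1) - (-3)(-3) = 1 - 9 = -8

Therefore det(B) = 1 * (-8) = -8.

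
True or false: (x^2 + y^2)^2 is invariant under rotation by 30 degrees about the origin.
True

Applying rotation by 30 degrees: x' = x*cos(30 degrees) - y*sin(30 degrees) = sqrt(3)x/2 - y/2, y' = x*sin(30 degrees) + y*cos(30 degrees) = x/2 + sqrt(3)y/2

Substituting into (x^2 + y^2)^2:
((sqrt(3)x/2 - y/2)^2 + (x/2 + sqrt(3)y/2)^2)^2
= x^4 + 2x^2y^2 + y^4 = (x^2 + y^2)^2

This equals the original expression (x^2 + y^2)^2, so it IS invariant.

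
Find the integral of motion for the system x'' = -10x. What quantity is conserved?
E = (x')^2 + 10x^2

Multiply the equation by x':
x' * x'' = -10x * x'
The left side is d/dt[(x')^2/2] and the right side is d/dt[-10x^2/2], so
d/dt[(x')^2/2 + 10x^2/2] = 0, i.e. (x')^2/2 + 10x^2/2 = constant.
Multiplying by 2, the integral of motion is E = (x')^2 + 10x^2.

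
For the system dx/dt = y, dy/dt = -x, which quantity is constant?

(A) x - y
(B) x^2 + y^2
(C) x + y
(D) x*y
B

A first integral I satisfies dI/dt = 0 along every solution. Differentiate each option and use the equation of motion:
(A) d/dt[x - y] = y - (-x) = x + y, not identically 0
(B) d/dt[x^2 + y^2] = 2x*dx/dt + 2y*dy/dt = 2x*y + 2y*(-x) = 0
(C) d/dt[x + y] = y + (-x) = y - x, not identically 0
(D) d/dt[x*y] = (dx/dt)y + x(dy/dt) = y^2 - x^2, not identically 0

Only (B) has zero time-derivative. So x^2 + y^2 (the squared radius; trajectories are circles) is the conserved quantity.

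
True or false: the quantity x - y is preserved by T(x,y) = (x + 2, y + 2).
True

Substitute T(x,y) = (x + 2, y + 2) into the expression and compare with the original.

Original: x - y
After applying T: (x + 2) - (y + 2) = x - y

This is identical to the original x - y, so the expression is invariant.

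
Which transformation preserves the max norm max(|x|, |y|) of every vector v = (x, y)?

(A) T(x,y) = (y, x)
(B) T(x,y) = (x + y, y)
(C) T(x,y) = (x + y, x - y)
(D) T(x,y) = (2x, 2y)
A

A transformation preserves a norm if ||T(v)|| = ||v|| for every v; a single vector where the norm changes rules an option out.

(A) T(x,y) = (y, x): preserves the norm -- it only permutes the coordinates and/or flips signs, which leaves max(|x|, |y|) unchanged.
(B) T(x,y) = (x + y, y): v = (1, 1) has norm max(|1|, |1|) = 1, but T(v) = (2, 1) has norm 2 -- not preserved.
(C) T(x,y) = (x + y, x - y): v = (1, 1) has norm max(|1|, |1|) = 1, but T(v) = (2, 0) has norm 2 -- not preserved.
(D) T(x,y) = (2x, 2y): v = (1, 0) has norm max(|1|, |0|) = 1, but T(v) = (2, 0) has norm 2 -- not preserved.

Therefore the answer is (A).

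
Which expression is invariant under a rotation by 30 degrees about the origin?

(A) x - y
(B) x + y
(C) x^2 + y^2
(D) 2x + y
C

A rotation by 30 degrees sends (x, y) to (sqrt(3)x/2 - y/2, x/2 + sqrt(3)y/2).
Substitute the transformed coordinates into each option and compare with the original:
(A) x - y  ->  (sqrt(3)x/2 - y/2) - (x/2 + sqrt(3)y/2) = -x/2 + sqrt(3)x/2 - sqrt(3)y/2 - y/2   [differs from x - y: not invariant]
(B) x + y  ->  (sqrt(3)x/2 - y/2) + (x/2 + sqrt(3)y/2) = x/2 + sqrt(3)x/2 - y/2 + sqrt(3)y/2   [differs from x + y: not invariant]
(C) x^2 + y^2  ->  (sqrt(3)x/2 - y/2)^2 + (x/2 + sqrt(3)y/2)^2 = x^2 + y^2   [equals x^2 + y^2: invariant]
(D) 2x + y  ->  2(sqrt(3)x/2 - y/2) + (x/2 + sqrt(3)y/2) = x/2 + sqrt(3)x - y + sqrt(3)y/2   [differs from 2x + y: not invariant]

Only option (C), x^2 + y^2, is unchanged by the transformation.
Geometrically, x^2 + y^2 is the squared distance from the origin, which every rotation about the origin preserves.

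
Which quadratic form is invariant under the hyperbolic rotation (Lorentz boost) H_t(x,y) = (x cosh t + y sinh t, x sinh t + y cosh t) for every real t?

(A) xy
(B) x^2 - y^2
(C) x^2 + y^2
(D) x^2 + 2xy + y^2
B

Write x' = x cosh t + y sinh t, y' = x sinh t + y cosh t and substitute into each option:
(A) xy: (x cosh t + y sinh t)(x sinh t + y cosh t) = xy(cosh^2 t + sinh^2 t) + (x^2 + y^2) sinh t cosh t = xy cosh 2t + (x^2 + y^2)(sinh 2t)/2   [not invariant for t != 0]
(B) x^2 - y^2: (x cosh t + y sinh t)^2 - (x sinh t + y cosh t)^2 = x^2(cosh^2 t - sinh^2 t) + 2xy(cosh t sinh t - sinh t cosh t) + y^2(sinh^2 t - cosh^2 t) = x^2 - y^2   [invariant, using cosh^2 t - sinh^2 t = 1]
(C) x^2 + y^2: (x cosh t + y sinh t)^2 + (x sinh t + y cosh t)^2 = (x^2 + y^2)(cosh^2 t + sinh^2 t) + 4xy sinh t cosh t = (x^2 + y^2) cosh 2t + 2xy sinh 2t   [not invariant for t != 0]
(D) x^2 + 2xy + y^2: (x' + y')^2 with x' + y' = (x + y)(cosh t + sinh t) = (x + y)e^t, so it becomes (x + y)^2 e^(2t)   [not invariant for t != 0]

Only (B) x^2 - y^2 is unchanged; it is the Minkowski form preserved by Lorentz boosts, just as x^2 + y^2 is preserved by ordinary rotations.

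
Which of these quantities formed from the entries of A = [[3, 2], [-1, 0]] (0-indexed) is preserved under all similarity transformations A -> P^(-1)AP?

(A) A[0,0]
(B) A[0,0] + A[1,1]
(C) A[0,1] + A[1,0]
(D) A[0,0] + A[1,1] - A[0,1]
B

A[0,0] + A[1,1] is the trace of A. By the cyclic property of the trace, tr(P^(-1)AP) = tr(APP^(-1)) = tr(A), so it is the same for every matrix similar to A.

The other combinations are not similarity invariants. For example, take P = [[1, 2], [0, 1]] (det P = 1), so P^(-1) = [[1, -2], [0, 1]] and
B = P^(-1)AP = [[5, 12], [-1, -2]].
Evaluating each option on A and on B:
(A) A[0,0]: 3 for A, 5 for B -> changes
(B) A[0,0] + A[1,1]: 3 for A, 3 for B -> unchanged
(C) A[0,1] + A[1,0]: 1 for A, 11 for B -> changes
(D) A[0,0] + A[1,1] - A[0,1]: 1 for A, -9 for B -> changes

Only (B) A[0,0] + A[1,1] = 3 survives (and it does so for every P, not just this one), so it is the invariant.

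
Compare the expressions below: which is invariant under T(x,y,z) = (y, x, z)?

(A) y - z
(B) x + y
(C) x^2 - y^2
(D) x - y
B

Apply T(x,y,z) = (y, x, z) to each option, i.e. replace (x, y, z) by the transformed coordinates.
Substitute the transformed coordinates into each option and compare with the original:
(A) y - z  ->  (x) - (z) = x - z   [differs from y - z: not invariant]
(B) x + y  ->  (y) + (x) = x + y   [equals x + y: invariant]
(C) x^2 - y^2  ->  (y)^2 - (x)^2 = -x^2 + y^2   [differs from x^2 - y^2: not invariant]
(D) x - y  ->  (y) - (x) = -x + y   [differs from x - y: not invariant]

Only option (B), x + y, is unchanged by the transformation.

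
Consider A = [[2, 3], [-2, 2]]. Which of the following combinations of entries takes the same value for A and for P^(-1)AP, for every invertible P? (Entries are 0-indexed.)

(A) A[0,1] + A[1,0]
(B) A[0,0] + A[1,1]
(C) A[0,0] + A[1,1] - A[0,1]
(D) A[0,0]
B

A[0,0] + A[1,1] is the trace of A. By the cyclic property of the trace, tr(P^(-1)AP) = tr(APP^(-1)) = tr(A), so it is the same for every matrix similar to A.

The other combinations are not similarity invariants. For example, take P = [[1, 1], [0, 1]] (det P = 1), so P^(-1) = [[1, -1], [0, 1]] and
B = P^(-1)AP = [[4, 5], [-2, 0]].
Evaluating each option on A and on B:
(A) A[0,1] + A[1,0]: 1 for A, 3 for B -> changes
(B) A[0,0] + A[1,1]: 4 for A, 4 for B -> unchanged
(C) A[0,0] + A[1,1] - A[0,1]: 1 for A, -1 for B -> changes
(D) A[0,0]: 2 for A, 4 for B -> changes

Only (B) A[0,0] + A[1,1] = 4 survives (and it does so for every P, not just this one), so it is the invariant.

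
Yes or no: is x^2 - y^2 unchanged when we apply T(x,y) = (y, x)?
No

Substitute T(x,y) = (y, x) into the expression and compare with the original.

Original: x^2 - y^2
After applying T: (y)^2 - (x)^2 = -x^2 + y^2

This differs from the original x^2 - y^2 (difference: -2x^2 + 2y^2), so the expression is NOT invariant.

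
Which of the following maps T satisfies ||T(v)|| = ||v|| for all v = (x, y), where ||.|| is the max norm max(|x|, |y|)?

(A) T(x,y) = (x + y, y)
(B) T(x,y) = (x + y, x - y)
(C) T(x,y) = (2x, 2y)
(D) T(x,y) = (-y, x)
D

A transformation preserves a norm if ||T(v)|| = ||v|| for every v; a single vector where the norm changes rules an option out.

(A) T(x,y) = (x + y, y): v = (1, 1) has norm max(|1|, |1|) = 1, but T(v) = (2, 1) has norm 2 -- not preserved.
(B) T(x,y) = (x + y, x - y): v = (1, 1) has norm max(|1|, |1|) = 1, but T(v) = (2, 0) has norm 2 -- not preserved.
(C) T(x,y) = (2x, 2y): v = (1, 0) has norm max(|1|, |0|) = 1, but T(v) = (2, 0) has norm 2 -- not preserved.
(D) T(x,y) = (-y, x): preserves the norm -- it only permutes the coordinates and/or flips signs, which leaves max(|x|, |y|) unchanged.

Therefore the answer is (D).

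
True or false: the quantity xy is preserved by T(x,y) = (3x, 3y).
False

Substitute T(x,y) = (3x, 3y) into the expression and compare with the original.

Original: xy
After applying T: (3x)(3y) = 9xy

This differs from the original xy (difference: 8xy), so the expression is NOT invariant.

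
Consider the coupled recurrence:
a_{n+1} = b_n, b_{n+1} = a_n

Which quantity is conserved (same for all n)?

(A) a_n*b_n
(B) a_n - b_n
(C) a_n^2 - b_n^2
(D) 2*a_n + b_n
A

Replace a_n by a_{n+1} = b_n and b_n by b_{n+1} = a_n in each option and simplify:
(A) a_n*b_n  ->  (b_n)*(a_n) = a_n*b_n   [conserved]
(B) a_n - b_n  ->  (b_n) - (a_n) = -a_n + b_n   [not conserved]
(C) a_n^2 - b_n^2  ->  (b_n)^2 - (a_n)^2 = -a_n^2 + b_n^2   [not conserved]
(D) 2*a_n + b_n  ->  2*(b_n) + (a_n) = a_n + 2*b_n   [not conserved]

Only (A) a_n*b_n returns to itself after one step, so it is the conserved quantity.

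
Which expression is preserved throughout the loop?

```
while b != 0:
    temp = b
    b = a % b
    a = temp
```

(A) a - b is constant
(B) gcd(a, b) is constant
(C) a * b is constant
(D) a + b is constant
B

A loop invariant must hold before the first iteration and be re-established by every execution of the body.

(B) gcd(a, b) is constant: One iteration replaces (a, b) by (b, a mod b). Since a mod b = a - q*b for an integer q, any common divisor of a and b divides b and a mod b, and conversely; hence gcd(b, a mod b) = gcd(a, b). For instance (18, 8) -> (8, 2) keeps gcd = 2. At exit b = 0 and a = gcd of the original inputs.

The other options fail:
(A) a - b is constant: e.g. (a, b) = (18, 8) -> (8, 2): the difference goes from 10 to 6.
(C) a * b is constant: e.g. (a, b) = (18, 8) -> (8, 2): the product goes from 144 to 16.
(D) a + b is constant: e.g. (a, b) = (18, 8) -> (8, 2): the sum goes from 26 to 10.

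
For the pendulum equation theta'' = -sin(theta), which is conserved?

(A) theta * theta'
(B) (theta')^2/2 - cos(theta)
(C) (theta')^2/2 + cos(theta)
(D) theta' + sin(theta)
B

A first integral I satisfies dI/dt = 0 along every solution. Differentiate each option and use the equation of motion:
(A) d/dt[theta * theta'] = (theta')^2 + theta theta'' = (theta')^2 - theta sin(theta), not identically 0
(B) d/dt[(theta')^2/2 - cos(theta)] = theta' theta'' + sin(theta) theta' = theta'(-sin(theta)) + theta' sin(theta) = 0
(C) d/dt[(theta')^2/2 + cos(theta)] = theta' theta'' - sin(theta) theta' = -2 theta' sin(theta), not identically 0
(D) d/dt[theta' + sin(theta)] = theta'' + cos(theta) theta' = -sin(theta) + theta' cos(theta), not identically 0

Only (B) has zero time-derivative. This is the total energy: kinetic (theta')^2/2 plus potential -cos(theta).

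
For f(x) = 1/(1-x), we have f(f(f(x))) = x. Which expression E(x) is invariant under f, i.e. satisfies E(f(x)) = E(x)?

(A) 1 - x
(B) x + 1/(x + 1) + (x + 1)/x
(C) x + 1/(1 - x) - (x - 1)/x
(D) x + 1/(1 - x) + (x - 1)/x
D

Replace x by f(x) = 1/(1 - x) in each option and simplify. As a quick numerical cross-check, also compare E(3) with E(f(3)) = E(-1/2).

(A) 1 - x  ->  1 - (1/(1 - x)) = x/(x - 1); check: E(3) = -2 but E(-1/2) = 3/2.   [not invariant]
(B) x + 1/(x + 1) + (x + 1)/x  ->  (1/(1 - x)) + 1/((1/(1 - x)) + 1) + ((1/(1 - x)) + 1)/(1/(1 - x)) = (-x^3 + 6x^2 - 11x + 7)/(x^2 - 3x + 2); check: E(3) = 55/12 but E(-1/2) = 1/2.   [not invariant]
(C) x + 1/(1 - x) - (x - 1)/x  ->  (1/(1 - x)) + 1/(1 - (1/(1 - x))) - ((1/(1 - x)) - 1)/(1/(1 - x)) = (x^2(1 - x) - x + (x - 1)^2)/(x(x - 1)); check: E(3) = 11/6 but E(-1/2) = -17/6.   [not invariant]
(D) x + 1/(1 - x) + (x - 1)/x  ->  (1/(1 - x)) + 1/(1 - (1/(1 - x))) + ((1/(1 - x)) - 1)/(1/(1 - x)), which simplifies back to x + 1/(1 - x) + (x - 1)/x; check: E(3) = 19/6, E(-1/2) = 19/6.   [invariant]

Only (D) is unchanged. Indeed f(f(x)) = 1/(1 - 1/(1-x)) = (1-x)/(-x) = (x-1)/x, so E(x) = x + f(x) + f(f(x)) is the sum over the whole 3-cycle; applying f just permutes the three terms cyclically (x -> f(x) -> f(f(x)) -> x), leaving the sum unchanged.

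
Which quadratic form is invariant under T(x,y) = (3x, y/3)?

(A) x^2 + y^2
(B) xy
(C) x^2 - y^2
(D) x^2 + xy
B

T multiplies x by 3 and divides y by 3.
Substitute the transformed coordinates into each option and compare with the original:
(A) x^2 + y^2  ->  (3x)^2 + (y/3)^2 = 9x^2 + y^2/9   [differs from x^2 + y^2: not invariant]
(B) xy  ->  (3x)(y/3) = xy   [equals xy: invariant]
(C) x^2 - y^2  ->  (3x)^2 - (y/3)^2 = 9x^2 - y^2/9   [differs from x^2 - y^2: not invariant]
(D) x^2 + xy  ->  (3x)^2 + (3x)(y/3) = 9x^2 + xy   [differs from x^2 + xy: not invariant]

Only option (B), xy, is unchanged by the transformation.
The factors 3 and 1/3 cancel only in the pure product xy.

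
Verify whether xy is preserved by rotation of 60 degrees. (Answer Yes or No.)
No

Applying rotation by 60 degrees: x' = x*cos(60 degrees) - y*sin(60 degrees) = x/2 - sqrt(3)y/2, y' = x*sin(60 degrees) + y*cos(60 degrees) = sqrt(3)x/2 + y/2

Substituting into xy:
(x/2 - sqrt(3)y/2)(sqrt(3)x/2 + y/2)
= sqrt(3)x^2/4 - xy/2 - sqrt(3)y^2/4

This differs from the original expression xy, so it is NOT invariant.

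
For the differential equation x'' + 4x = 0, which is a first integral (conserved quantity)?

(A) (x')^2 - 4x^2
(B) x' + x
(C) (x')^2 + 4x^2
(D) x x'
C

A first integral I satisfies dI/dt = 0 along every solution. Differentiate each option and use the equation of motion:
(A) d/dt[(x')^2 - 4x^2] = 2x'x'' - 8x x' = -16x x', not identically 0
(B) d/dt[x' + x] = x'' + x' = -4x + x', not identically 0
(C) d/dt[(x')^2 + 4x^2] = 2x'x'' + 8x x' = 2x'(-4x) + 8x x' = 0
(D) d/dt[x x'] = (x')^2 + x x'' = (x')^2 - 4x^2, not identically 0

Only (C) has zero time-derivative. So the energy-like quantity (x')^2 + 4x^2 is the first integral.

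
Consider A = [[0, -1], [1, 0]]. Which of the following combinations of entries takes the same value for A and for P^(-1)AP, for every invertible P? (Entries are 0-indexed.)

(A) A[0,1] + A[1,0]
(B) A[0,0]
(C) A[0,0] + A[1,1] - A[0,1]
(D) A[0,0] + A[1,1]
D

A[0,0] + A[1,1] is the trace of A. By the cyclic property of the trace, tr(P^(-1)AP) = tr(APP^(-1)) = tr(A), so it is the same for every matrix similar to A.

The other combinations are not similarity invariants. For example, take P = [[2, 1], [1, 1]] (det P = 1), so P^(-1) = [[1, -1], [-1, 2]] and
B = P^(-1)AP = [[-3, -2], [5, 3]].
Evaluating each option on A and on B:
(A) A[0,1] + A[1,0]: 0 for A, 3 for B -> changes
(B) A[0,0]: 0 for A, -3 for B -> changes
(C) A[0,0] + A[1,1] - A[0,1]: 1 for A, 2 for B -> changes
(D) A[0,0] + A[1,1]: 0 for A, 0 for B -> unchanged

Only (D) A[0,0] + A[1,1] = 0 survives (and it does so for every P, not just this one), so it is the invariant.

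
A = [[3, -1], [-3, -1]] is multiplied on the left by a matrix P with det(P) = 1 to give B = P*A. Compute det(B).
-6

By the multiplicative property of determinants, det(B) = det(P*A) = det(P) * det(A) = det(A),
so the determinant is invariant under multiplication by any determinant-1 matrix; we just need det(A).

det(A) = (3)(-1) - (-1)(-3) = -3 - 3 = -6

Therefore det(B) = 1 * (-6) = -6.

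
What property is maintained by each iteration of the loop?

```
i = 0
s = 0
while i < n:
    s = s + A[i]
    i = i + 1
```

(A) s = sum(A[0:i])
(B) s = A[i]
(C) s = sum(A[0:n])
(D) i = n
A

A loop invariant must hold before the first iteration and be re-established by every execution of the body.

(A) s = sum(A[0:i]): Initially i = 0 and s = 0 = sum of the empty slice A[0:0]. If s = sum(A[0:i]) holds at the top of an iteration, the body sets s to sum(A[0:i]) + A[i] = sum(A[0:i+1]) and then i to i+1, so s = sum(A[0:i]) holds again. At exit i = n, giving s = sum(A[0:n]).

The other options fail:
(B) s = A[i]: after the first iteration s = A[0] but i = 1, so s = A[i] compares s with the wrong element (and fails in general).
(C) s = sum(A[0:n]): false before the loop (s = 0, not the full sum) -- it only becomes true at exit.
(D) i = n: false initially (i = 0); it is the exit condition, not an invariant.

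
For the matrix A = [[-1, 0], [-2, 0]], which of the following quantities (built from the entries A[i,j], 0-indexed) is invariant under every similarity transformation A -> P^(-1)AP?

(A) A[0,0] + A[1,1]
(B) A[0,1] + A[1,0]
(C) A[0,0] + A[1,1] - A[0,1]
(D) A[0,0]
A

A[0,0] + A[1,1] is the trace of A. By the cyclic property of the trace, tr(P^(-1)AP) = tr(APP^(-1)) = tr(A), so it is the same for every matrix similar to A.

The other combinations are not similarity invariants. For example, take P = [[2, 1], [1, 1]] (det P = 1), so P^(-1) = [[1, -1], [-1, 2]] and
B = P^(-1)AP = [[2, 1], [-6, -3]].
Evaluating each option on A and on B:
(A) A[0,0] + A[1,1]: -1 for A, -1 for B -> unchanged
(B) A[0,1] + A[1,0]: -2 for A, -5 for B -> changes
(C) A[0,0] + A[1,1] - A[0,1]: -1 for A, -2 for B -> changes
(D) A[0,0]: -1 for A, 2 for B -> changes

Only (A) A[0,0] + A[1,1] = -1 survives (and it does so for every P, not just this one), so it is the invariant.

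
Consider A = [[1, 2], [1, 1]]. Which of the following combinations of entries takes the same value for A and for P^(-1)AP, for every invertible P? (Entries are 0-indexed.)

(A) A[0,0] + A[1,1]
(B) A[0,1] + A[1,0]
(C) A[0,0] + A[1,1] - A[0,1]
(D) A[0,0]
A

A[0,0] + A[1,1] is the trace of A. By the cyclic property of the trace, tr(P^(-1)AP) = tr(APP^(-1)) = tr(A), so it is the same for every matrix similar to A.

The other combinations are not similarity invariants. For example, take P = [[1, 1], [0, 1]] (det P = 1), so P^(-1) = [[1, -1], [0, 1]] and
B = P^(-1)AP = [[0, 1], [1, 2]].
Evaluating each option on A and on B:
(A) A[0,0] + A[1,1]: 2 for A, 2 for B -> unchanged
(B) A[0,1] + A[1,0]: 3 for A, 2 for B -> changes
(C) A[0,0] + A[1,1] - A[0,1]: 0 for A, 1 for B -> changes
(D) A[0,0]: 1 for A, 0 for B -> changes

Only (A) A[0,0] + A[1,1] = 2 survives (and it does so for every P, not just this one), so it is the invariant.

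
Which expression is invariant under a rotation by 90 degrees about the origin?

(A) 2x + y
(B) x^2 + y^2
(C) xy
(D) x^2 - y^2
B

A rotation by 90 degrees sends (x, y) to (-y, x).
Substitute the transformed coordinates into each option and compare with the original:
(A) 2x + y  ->  2(-y) + (x) = x - 2y   [differs from 2x + y: not invariant]
(B) x^2 + y^2  ->  (-y)^2 + (x)^2 = x^2 + y^2   [equals x^2 + y^2: invariant]
(C) xy  ->  (-y)(x) = -xy   [differs from xy: not invariant]
(D) x^2 - y^2  ->  (-y)^2 - (x)^2 = -x^2 + y^2   [differs from x^2 - y^2: not invariant]

Only option (B), x^2 + y^2, is unchanged by the transformation.
Geometrically, x^2 + y^2 is the squared distance from the origin, which every rotation about the origin preserves.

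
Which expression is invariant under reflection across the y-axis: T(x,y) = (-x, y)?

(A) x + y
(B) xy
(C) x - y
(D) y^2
D

The map is reflection across the y-axis: T(x,y) = (-x, y).
Substitute the transformed coordinates into each option and compare with the original:
(A) x + y  ->  (-x) + (y) = -x + y   [differs from x + y: not invariant]
(B) xy  ->  (-x)(y) = -xy   [differs from xy: not invariant]
(C) x - y  ->  (-x) - (y) = -x - y   [differs from x - y: not invariant]
(D) y^2  ->  (y)^2 = y^2   [equals y^2: invariant]

Only option (D), y^2, is unchanged by the transformation.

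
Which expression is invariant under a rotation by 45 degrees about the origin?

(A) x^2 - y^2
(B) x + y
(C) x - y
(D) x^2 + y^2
D

A rotation by 45 degrees sends (x, y) to (sqrt(2)x/2 - sqrt(2)y/2, sqrt(2)x/2 + sqrt(2)y/2).
Substitute the transformed coordinates into each option and compare with the original:
(A) x^2 - y^2  ->  (sqrt(2)x/2 - sqrt(2)y/2)^2 - (sqrt(2)x/2 + sqrt(2)y/2)^2 = -2xy   [differs from x^2 - y^2: not invariant]
(B) x + y  ->  (sqrt(2)x/2 - sqrt(2)y/2) + (sqrt(2)x/2 + sqrt(2)y/2) = sqrt(2)x   [differs from x + y: not invariant]
(C) x - y  ->  (sqrt(2)x/2 - sqrt(2)y/2) - (sqrt(2)x/2 + sqrt(2)y/2) = -sqrt(2)y   [differs from x - y: not invariant]
(D) x^2 + y^2  ->  (sqrt(2)x/2 - sqrt(2)y/2)^2 + (sqrt(2)x/2 + sqrt(2)y/2)^2 = x^2 + y^2   [equals x^2 + y^2: invariant]

Only option (D), x^2 + y^2, is unchanged by the transformation.
Geometrically, x^2 + y^2 is the squared distance from the origin, which every rotation about the origin preserves.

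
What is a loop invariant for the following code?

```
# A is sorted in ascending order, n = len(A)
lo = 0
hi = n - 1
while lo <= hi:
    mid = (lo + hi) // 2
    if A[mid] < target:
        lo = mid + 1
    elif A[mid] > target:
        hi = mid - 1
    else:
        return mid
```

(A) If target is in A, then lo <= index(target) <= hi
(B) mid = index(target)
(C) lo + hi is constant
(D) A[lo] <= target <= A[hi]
A

A loop invariant must hold before the first iteration and be re-established by every execution of the body.

(A) If target is in A, then lo <= index(target) <= hi: Before the loop [lo, hi] = [0, n-1] covers every index. When A[mid] < target, sortedness puts target strictly to the right of mid, so setting lo = mid + 1 keeps index(target) in [lo, hi]; symmetrically for hi = mid - 1. Hence 'if target is in A then lo <= index(target) <= hi' holds after every iteration, and when lo > hi it proves target is absent.

The other options fail:
(B) mid = index(target): mid is just the current probe; it equals index(target) only on the iteration that returns.
(C) lo + hi is constant: each iteration moves exactly one of lo, hi, so lo + hi changes (e.g. 0 + (n-1) becomes (mid+1) + (n-1)).
(D) A[lo] <= target <= A[hi]: fails when target is not in A (e.g. target < A[0] already violates it before the loop), so it is not maintained in general.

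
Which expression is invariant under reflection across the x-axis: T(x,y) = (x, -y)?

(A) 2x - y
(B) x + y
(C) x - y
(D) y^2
D

The map is reflection across the x-axis: T(x,y) = (x, -y).
Substitute the transformed coordinates into each option and compare with the original:
(A) 2x - y  ->  2(x) - (-y) = 2x + y   [differs from 2x - y: not invariant]
(B) x + y  ->  (x) + (-y) = x - y   [differs from x + y: not invariant]
(C) x - y  ->  (x) - (-y) = x + y   [differs from x - y: not invariant]
(D) y^2  ->  (-y)^2 = y^2   [equals y^2: invariant]

Only option (D), y^2, is unchanged by the transformation.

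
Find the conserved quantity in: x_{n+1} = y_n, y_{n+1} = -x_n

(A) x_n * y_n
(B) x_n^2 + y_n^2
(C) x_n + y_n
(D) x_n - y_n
B

For the recurrence x_{n+1} = y_n, y_{n+1} = -x_n:

x_{n+1}^2 + y_{n+1}^2 = y_n^2 + (-x_n)^2 = x_n^2 + y_n^2
The sum of squares is conserved (like energy in a harmonic oscillator).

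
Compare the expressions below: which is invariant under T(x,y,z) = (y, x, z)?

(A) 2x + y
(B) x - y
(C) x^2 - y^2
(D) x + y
D

Apply T(x,y,z) = (y, x, z) to each option, i.e. replace (x, y, z) by the transformed coordinates.
Substitute the transformed coordinates into each option and compare with the original:
(A) 2x + y  ->  2(y) + (x) = x + 2y   [differs from 2x + y: not invariant]
(B) x - y  ->  (y) - (x) = -x + y   [differs from x - y: not invariant]
(C) x^2 - y^2  ->  (y)^2 - (x)^2 = -x^2 + y^2   [differs from x^2 - y^2: not invariant]
(D) x + y  ->  (y) + (x) = x + y   [equals x + y: invariant]

Only option (D), x + y, is unchanged by the transformation.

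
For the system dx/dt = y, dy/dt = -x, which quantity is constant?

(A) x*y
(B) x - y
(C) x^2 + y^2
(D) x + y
C

A first integral I satisfies dI/dt = 0 along every solution. Differentiate each option and use the equation of motion:
(A) d/dt[x*y] = (dx/dt)y + x(dy/dt) = y^2 - x^2, not identically 0
(B) d/dt[x - y] = y - (-x) = x + y, not identically 0
(C) d/dt[x^2 + y^2] = 2x*dx/dt + 2y*dy/dt = 2x*y + 2y*(-x) = 0
(D) d/dt[x + y] = y + (-x) = y - x, not identically 0

Only (C) has zero time-derivative. So x^2 + y^2 (the squared radius; trajectories are circles) is the conserved quantity.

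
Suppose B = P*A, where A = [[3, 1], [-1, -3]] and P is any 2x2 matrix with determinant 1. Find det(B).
-8

By the multiplicative property of determinants, det(B) = det(P*A) = det(P) * det(A) = det(A),
so the determinant is invariant under multiplication by any determinant-1 matrix; we just need det(A).

det(A) = (3)(-3) - (1)(-1) = -9 - (-1) = -8

Therefore det(B) = 1 * (-8) = -8.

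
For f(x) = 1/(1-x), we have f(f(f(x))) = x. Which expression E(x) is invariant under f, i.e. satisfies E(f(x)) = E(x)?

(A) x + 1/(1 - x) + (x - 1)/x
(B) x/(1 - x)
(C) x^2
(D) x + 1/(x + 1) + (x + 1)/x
A

Replace x by f(x) = 1/(1 - x) in each option and simplify. As a quick numerical cross-check, also compare E(4) with E(f(4)) = E(-1/3).

(A) x + 1/(1 - x) + (x - 1)/x  ->  (1/(1 - x)) + 1/(1 - (1/(1 - x))) + ((1/(1 - x)) - 1)/(1/(1 - x)), which simplifies back to x + 1/(1 - x) + (x - 1)/x; check: E(4) = 53/12, E(-1/3) = 53/12.   [invariant]
(B) x/(1 - x)  ->  (1/(1 - x))/(1 - (1/(1 - x))) = -1/x; check: E(4) = -4/3 but E(-1/3) = -1/4.   [not invariant]
(C) x^2  ->  (1/(1 - x))^2 = (x - 1)^(-2); check: E(4) = 16 but E(-1/3) = 1/9.   [not invariant]
(D) x + 1/(x + 1) + (x + 1)/x  ->  (1/(1 - x)) + 1/((1/(1 - x)) + 1) + ((1/(1 - x)) + 1)/(1/(1 - x)) = (-x^3 + 6x^2 - 11x + 7)/(x^2 - 3x + 2); check: E(4) = 109/20 but E(-1/3) = -5/6.   [not invariant]

Only (A) is unchanged. Indeed f(f(x)) = 1/(1 - 1/(1-x)) = (1-x)/(-x) = (x-1)/x, so E(x) = x + f(x) + f(f(x)) is the sum over the whole 3-cycle; applying f just permutes the three terms cyclically (x -> f(x) -> f(f(x)) -> x), leaving the sum unchanged.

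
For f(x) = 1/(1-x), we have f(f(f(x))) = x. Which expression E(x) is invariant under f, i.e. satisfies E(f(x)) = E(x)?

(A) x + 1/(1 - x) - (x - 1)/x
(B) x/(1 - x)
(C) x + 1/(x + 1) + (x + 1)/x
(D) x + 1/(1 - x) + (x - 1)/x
D

Replace x by f(x) = 1/(1 - x) in each option and simplify. As a quick numerical cross-check, also compare E(3) with E(f(3)) = E(-1/2).

(A) x + 1/(1 - x) - (x - 1)/x  ->  (1/(1 - x)) + 1/(1 - (1/(1 - x))) - ((1/(1 - x)) - 1)/(1/(1 - x)) = (x^2(1 - x) - x + (x - 1)^2)/(x(x - 1)); check: E(3) = 11/6 but E(-1/2) = -17/6.   [not invariant]
(B) x/(1 - x)  ->  (1/(1 - x))/(1 - (1/(1 - x))) = -1/x; check: E(3) = -3/2 but E(-1/2) = -1/3.   [not invariant]
(C) x + 1/(x + 1) + (x + 1)/x  ->  (1/(1 - x)) + 1/((1/(1 - x)) + 1) + ((1/(1 - x)) + 1)/(1/(1 - x)) = (-x^3 + 6x^2 - 11x + 7)/(x^2 - 3x + 2); check: E(3) = 55/12 but E(-1/2) = 1/2.   [not invariant]
(D) x + 1/(1 - x) + (x - 1)/x  ->  (1/(1 - x)) + 1/(1 - (1/(1 - x))) + ((1/(1 - x)) - 1)/(1/(1 - x)), which simplifies back to x + 1/(1 - x) + (x - 1)/x; check: E(3) = 19/6, E(-1/2) = 19/6.   [invariant]

Only (D) is unchanged. Indeed f(f(x)) = 1/(1 - 1/(1-x)) = (1-x)/(-x) = (x-1)/x, so E(x) = x + f(x) + f(f(x)) is the sum over the whole 3-cycle; applying f just permutes the three terms cyclically (x -> f(x) -> f(f(x)) -> x), leaving the sum unchanged.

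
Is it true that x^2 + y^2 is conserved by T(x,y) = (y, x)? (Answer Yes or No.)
Yes

Substitute T(x,y) = (y, x) into the expression and compare with the original.

Original: x^2 + y^2
After applying T: (y)^2 + (x)^2 = x^2 + y^2

This is identical to the original x^2 + y^2, so the expression is invariant.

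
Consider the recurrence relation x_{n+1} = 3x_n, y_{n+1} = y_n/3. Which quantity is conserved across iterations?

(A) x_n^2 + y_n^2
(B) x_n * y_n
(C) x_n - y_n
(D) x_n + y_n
B

For the recurrence x_{n+1} = 3x_n, y_{n+1} = y_n/3:

x_{n+1} * y_{n+1} = (3x_n) * (y_n/3) = x_n * y_n
The product is conserved.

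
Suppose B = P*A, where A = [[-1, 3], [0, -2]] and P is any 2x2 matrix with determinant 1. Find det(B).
2

By the multiplicative property of determinants, det(B) = det(P*A) = det(P) * det(A) = det(A),
so the determinant is invariant under multiplication by any determinant-1 matrix; we just need det(A).

det(A) = (-1)(-2) - (3)(0) = 2 - 0 = 2

Therefore det(B) = 1 * 2 = 2.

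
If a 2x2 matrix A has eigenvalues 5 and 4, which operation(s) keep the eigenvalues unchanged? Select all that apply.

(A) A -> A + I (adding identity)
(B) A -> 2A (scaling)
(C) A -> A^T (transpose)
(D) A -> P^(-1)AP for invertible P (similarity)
C and D

Eigenvalues are preserved by:
1. Similarity transformations: A -> P^(-1)AP (same characteristic polynomial)
2. Transpose: A^T has the same eigenvalues as A

Eigenvalues are NOT preserved by:
- Adding identity: eigenvalues become 5+1, 4+1
- Scaling: eigenvalues become 10, 8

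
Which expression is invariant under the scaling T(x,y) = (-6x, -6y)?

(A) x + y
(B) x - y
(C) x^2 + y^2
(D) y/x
D

Under the uniform scaling T(x,y) = (-6x, -6y):
Substitute the transformed coordinates into each option and compare with the original:
(A) x + y  ->  (-6x) + (-6y) = -6x - 6y   [differs from x + y: not invariant]
(B) x - y  ->  (-6x) - (-6y) = -6x + 6y   [differs from x - y: not invariant]
(C) x^2 + y^2  ->  (-6x)^2 + (-6y)^2 = 36x^2 + 36y^2   [differs from x^2 + y^2: not invariant]
(D) y/x  ->  (-6y)/(-6x) = y/x   [equals y/x: invariant]

Only option (D), y/x, is unchanged by the transformation.
The common factor -6 cancels in a ratio of coordinates, while sums, products and sums of squares pick up factors of -6 or 36.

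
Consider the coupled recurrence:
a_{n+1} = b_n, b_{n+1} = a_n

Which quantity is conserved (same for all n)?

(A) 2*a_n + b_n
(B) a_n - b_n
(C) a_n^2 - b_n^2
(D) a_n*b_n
D

Replace a_n by a_{n+1} = b_n and b_n by b_{n+1} = a_n in each option and simplify:
(A) 2*a_n + b_n  ->  2*(b_n) + (a_n) = a_n + 2*b_n   [not conserved]
(B) a_n - b_n  ->  (b_n) - (a_n) = -a_n + b_n   [not conserved]
(C) a_n^2 - b_n^2  ->  (b_n)^2 - (a_n)^2 = -a_n^2 + b_n^2   [not conserved]
(D) a_n*b_n  ->  (b_n)*(a_n) = a_n*b_n   [conserved]

Only (D) a_n*b_n returns to itself after one step, so it is the conserved quantity.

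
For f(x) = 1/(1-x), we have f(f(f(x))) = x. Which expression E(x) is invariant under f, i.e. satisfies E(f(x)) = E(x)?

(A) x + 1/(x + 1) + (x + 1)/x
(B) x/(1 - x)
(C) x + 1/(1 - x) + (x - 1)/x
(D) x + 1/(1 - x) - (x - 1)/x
C

Replace x by f(x) = 1/(1 - x) in each option and simplify. As a quick numerical cross-check, also compare E(4) with E(f(4)) = E(-1/3).

(A) x + 1/(x + 1) + (x + 1)/x  ->  (1/(1 - x)) + 1/((1/(1 - x)) + 1) + ((1/(1 - x)) + 1)/(1/(1 - x)) = (-x^3 + 6x^2 - 11x + 7)/(x^2 - 3x + 2); check: E(4) = 109/20 but E(-1/3) = -5/6.   [not invariant]
(B) x/(1 - x)  ->  (1/(1 - x))/(1 - (1/(1 - x))) = -1/x; check: E(4) = -4/3 but E(-1/3) = -1/4.   [not invariant]
(C) x + 1/(1 - x) + (x - 1)/x  ->  (1/(1 - x)) + 1/(1 - (1/(1 - x))) + ((1/(1 - x)) - 1)/(1/(1 - x)), which simplifies back to x + 1/(1 - x) + (x - 1)/x; check: E(4) = 53/12, E(-1/3) = 53/12.   [invariant]
(D) x + 1/(1 - x) - (x - 1)/x  ->  (1/(1 - x)) + 1/(1 - (1/(1 - x))) - ((1/(1 - x)) - 1)/(1/(1 - x)) = (x^2(1 - x) - x + (x - 1)^2)/(x(x - 1)); check: E(4) = 35/12 but E(-1/3) = -43/12.   [not invariant]

Only (C) is unchanged. Indeed f(f(x)) = 1/(1 - 1/(1-x)) = (1-x)/(-x) = (x-1)/x, so E(x) = x + f(x) + f(f(x)) is the sum over the whole 3-cycle; applying f just permutes the three terms cyclically (x -> f(x) -> f(f(x)) -> x), leaving the sum unchanged.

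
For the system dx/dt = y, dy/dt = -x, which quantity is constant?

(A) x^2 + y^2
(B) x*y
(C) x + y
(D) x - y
A

A first integral I satisfies dI/dt = 0 along every solution. Differentiate each option and use the equation of motion:
(A) d/dt[x^2 + y^2] = 2x*dx/dt + 2y*dy/dt = 2x*y + 2y*(-x) = 0
(B) d/dt[x*y] = (dx/dt)y + x(dy/dt) = y^2 - x^2, not identically 0
(C) d/dt[x + y] = y + (-x) = y - x, not identically 0
(D) d/dt[x - y] = y - (-x) = x + y, not identically 0

Only (A) has zero time-derivative. So x^2 + y^2 (the squared radius; trajectories are circles) is the conserved quantity.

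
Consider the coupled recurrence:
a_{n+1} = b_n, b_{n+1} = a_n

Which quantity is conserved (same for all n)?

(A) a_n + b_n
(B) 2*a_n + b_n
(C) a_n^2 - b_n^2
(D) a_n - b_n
A

Replace a_n by a_{n+1} = b_n and b_n by b_{n+1} = a_n in each option and simplify:
(A) a_n + b_n  ->  (b_n) + (a_n) = a_n + b_n   [conserved]
(B) 2*a_n + b_n  ->  2*(b_n) + (a_n) = a_n + 2*b_n   [not conserved]
(C) a_n^2 - b_n^2  ->  (b_n)^2 - (a_n)^2 = -a_n^2 + b_n^2   [not conserved]
(D) a_n - b_n  ->  (b_n) - (a_n) = -a_n + b_n   [not conserved]

Only (A) a_n + b_n returns to itself after one step, so it is the conserved quantity.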